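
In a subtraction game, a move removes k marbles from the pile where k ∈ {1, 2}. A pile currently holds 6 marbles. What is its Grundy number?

Build the Grundy sequence with g(k) = mex{g(k−s) : s ∈ {1, 2}, s ≤ k}:
k:     0  1  2  3  4  5  6
g(k):  0  1  2  0  1  2  0
So g(6) = 0.

0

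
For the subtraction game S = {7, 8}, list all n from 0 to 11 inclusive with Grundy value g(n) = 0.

0, 1, 2, 3, 4, 5, 6

Build the Grundy sequence with g(k) = mex{g(k−s) : s ∈ {7, 8}, s ≤ k}:
g(0) = mex{} = 0
g(1) = mex{} = 0
g(2) = mex{} = 0
g(3) = mex{} = 0
g(4) = mex{} = 0
g(5) = mex{} = 0
g(6) = mex{} = 0
g(7) = mex{0} = 1
g(8) = mex{0} = 1
g(9) = mex{0} = 1
g(10) = mex{0} = 1
g(11) = mex{0} = 1
The P-positions (g = 0) in 0..11 are 0, 1, 2, 3, 4, 5, 6.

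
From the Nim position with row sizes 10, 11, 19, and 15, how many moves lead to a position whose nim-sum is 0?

Nim-sum: 10 ⊕ 11 ⊕ 19 ⊕ 15 = 29.
The overall nim-sum is X = 29. A row of size p has a winning move iff p XOR X < p (reduce it to p XOR X).
  10: 10 XOR 29 = 23 ≥ 10 — no move.
  11: 11 XOR 29 = 22 ≥ 11 — no move.
  19: 19 XOR 29 = 14 < 19 — winning move (to 14).
  15: 15 XOR 29 = 18 ≥ 15 — no move.
That gives 1 winning move.

1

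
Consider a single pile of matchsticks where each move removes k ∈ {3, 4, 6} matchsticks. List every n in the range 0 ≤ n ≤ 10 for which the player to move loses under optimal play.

0, 1, 2, 9, 10

Build the Grundy sequence with g(k) = mex{g(k−s) : s ∈ {3, 4, 6}, s ≤ k}:
k:     0  1  2  3  4  5  6  7  8  9 10
g(k):  0  0  0  1  1  1  2  2  2  0  0
The P-positions (g = 0) in 0..10 are 0, 1, 2, 9, 10.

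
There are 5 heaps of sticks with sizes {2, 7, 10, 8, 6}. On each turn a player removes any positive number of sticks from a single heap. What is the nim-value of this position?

1

Nim-sum: 2 ⊕ 7 ⊕ 10 ⊕ 8 ⊕ 6 = 1.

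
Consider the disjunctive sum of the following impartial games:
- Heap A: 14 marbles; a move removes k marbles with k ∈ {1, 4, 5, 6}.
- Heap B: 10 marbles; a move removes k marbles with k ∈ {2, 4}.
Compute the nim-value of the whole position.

1

Grundy values for heap A (subtraction set {1, 4, 5, 6}):
g(0) = mex{} = 0
g(1) = mex{0} = 1
g(2) = mex{1} = 0
g(3) = mex{0} = 1
g(4) = mex{0,1} = 2
g(5) = mex{0,1,2} = 3
g(6) = mex{0,1,3} = 2
g(7) = mex{0,1,2} = 3
g(8) = mex{0,1,2,3} = 4
g(9) = mex{1,2,3,4} = 0
g(10) = mex{0,2,3} = 1
g(11) = mex{1,2,3} = 0
g(12) = mex{0,2,3,4} = 1
g(13) = mex{0,1,3,4} = 2
g(14) = mex{0,1,2,4} = 3
So g(14) = 3.
Grundy values for heap B (subtraction set {2, 4}):
k:     0  1  2  3  4  5  6  7  8  9 10
g(k):  0  0  1  1  2  2  0  0  1  1  2
So g(10) = 2.
By the Sprague-Grundy theorem, the Grundy value of a sum of independent games is the XOR of the component values.
Combined value = 3 ⊕ 2 = 1.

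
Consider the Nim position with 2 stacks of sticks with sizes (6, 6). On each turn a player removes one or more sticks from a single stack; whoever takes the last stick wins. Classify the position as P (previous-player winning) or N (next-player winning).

P-position

Compute the nim-sum pairwise:
6 ^ 6 = 0
The nim-sum is 0, so this is a P-position: the player to move is in a losing position under optimal play.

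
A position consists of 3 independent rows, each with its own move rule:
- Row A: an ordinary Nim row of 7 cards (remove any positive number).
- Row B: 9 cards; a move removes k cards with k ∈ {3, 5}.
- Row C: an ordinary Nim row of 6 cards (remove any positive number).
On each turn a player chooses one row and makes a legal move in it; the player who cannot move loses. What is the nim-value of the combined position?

1

Row A is a plain Nim row of size 7, so its Grundy value is 7.
For row B, compute g(0), g(1), … with moves {3, 5}:
k:     0  1  2  3  4  5  6  7  8  9
g(k):  0  0  0  1  1  1  2  2  0  0
So g(9) = 0.
Row C is a plain Nim row of size 6, so its Grundy value is 6.
By the Sprague-Grundy theorem, the Grundy value of a sum of independent games is the XOR of the component values.
Combined value = 7 XOR 0 XOR 6 = 1.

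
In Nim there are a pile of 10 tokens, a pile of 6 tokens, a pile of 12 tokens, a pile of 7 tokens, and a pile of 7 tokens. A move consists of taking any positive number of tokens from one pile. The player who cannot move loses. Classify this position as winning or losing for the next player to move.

Losing position

Nim-sum: 10 ⊕ 6 ⊕ 12 ⊕ 7 ⊕ 7 = 0.
The nim-sum is 0, so this is a P-position: the player to move is in a losing position under optimal play.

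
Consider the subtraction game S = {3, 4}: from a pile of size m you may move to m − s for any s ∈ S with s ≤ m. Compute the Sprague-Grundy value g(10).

Grundy values for subtraction set {3, 4}:
g(0) = mex{} = 0
g(1) = mex{} = 0
g(2) = mex{} = 0
g(3) = mex{0} = 1
g(4) = mex{0} = 1
g(5) = mex{0} = 1
g(6) = mex{0,1} = 2
g(7) = mex{1} = 0
g(8) = mex{1} = 0
g(9) = mex{1,2} = 0
g(10) = mex{0,2} = 1
So g(10) = 1.

1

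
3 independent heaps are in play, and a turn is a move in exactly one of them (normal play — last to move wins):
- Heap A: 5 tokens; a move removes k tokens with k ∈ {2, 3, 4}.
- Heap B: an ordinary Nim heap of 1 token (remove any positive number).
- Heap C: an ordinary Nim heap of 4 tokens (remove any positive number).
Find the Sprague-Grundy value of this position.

Build the Grundy sequence for heap A with g(k) = mex{g(k−s) : s ∈ {2, 3, 4}, s ≤ k}:
k:     0  1  2  3  4  5
g(k):  0  0  1  1  2  2
So g(5) = 2.
Heap B is a plain Nim heap of size 1, so its Grundy value is 1.
Heap C is a plain Nim heap of size 4, so its Grundy value is 4.
By the Sprague-Grundy theorem, the Grundy value of a sum of independent games is the XOR of the component values.
Combined value = 2 ⊕ 1 ⊕ 4 = 7.

7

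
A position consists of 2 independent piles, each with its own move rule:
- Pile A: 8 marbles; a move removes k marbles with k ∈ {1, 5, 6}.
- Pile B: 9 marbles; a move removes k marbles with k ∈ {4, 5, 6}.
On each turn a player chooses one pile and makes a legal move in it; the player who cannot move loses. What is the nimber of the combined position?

Build the Grundy sequence for pile A with g(k) = mex{g(k−s) : s ∈ {1, 5, 6}, s ≤ k}:
k:     0  1  2  3  4  5  6  7  8
g(k):  0  1  0  1  0  1  2  3  2
So g(8) = 2.
For pile B, compute g(0), g(1), … with moves {4, 5, 6}:
g(0) = mex{} = 0
g(1) = mex{} = 0
g(2) = mex{} = 0
g(3) = mex{} = 0
g(4) = mex{0} = 1
g(5) = mex{0} = 1
g(6) = mex{0} = 1
g(7) = mex{0} = 1
g(8) = mex{0,1} = 2
g(9) = mex{0,1} = 2
So g(9) = 2.
By the Sprague-Grundy theorem, the Grundy value of a sum of independent games is the XOR of the component values.
Combined value = 2 ⊕ 2 = 0.

0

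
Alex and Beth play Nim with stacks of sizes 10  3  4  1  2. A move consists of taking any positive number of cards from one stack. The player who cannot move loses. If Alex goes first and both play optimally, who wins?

In binary:
  1010  (10)
  0011  (3)
  0100  (4)
  0001  (1)
  0010  (2)
  ----
  1110  (14)
The nim-sum is 14 ≠ 0, so this is an N-position: the player to move can win; Alex has a winning move.

Alex wins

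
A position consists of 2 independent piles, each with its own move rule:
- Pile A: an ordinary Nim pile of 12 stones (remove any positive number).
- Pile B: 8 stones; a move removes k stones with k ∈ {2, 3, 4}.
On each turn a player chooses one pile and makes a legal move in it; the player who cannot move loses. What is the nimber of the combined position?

Pile A is a plain Nim pile of size 12, so its Grundy value is 12.
Grundy values for pile B (subtraction set {2, 3, 4}):
g(0) = mex{} = 0
g(1) = mex{} = 0
g(2) = mex{0} = 1
g(3) = mex{0} = 1
g(4) = mex{0,1} = 2
g(5) = mex{0,1} = 2
g(6) = mex{1,2} = 0
g(7) = mex{1,2} = 0
g(8) = mex{0,2} = 1
So g(8) = 1.
By the Sprague-Grundy theorem, the Grundy value of a sum of independent games is the XOR of the component values.
Combined value = 12 XOR 1 = 13.

13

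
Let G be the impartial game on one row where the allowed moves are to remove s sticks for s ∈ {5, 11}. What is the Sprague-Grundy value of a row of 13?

Compute g(0), g(1), … for moves {5, 11}:
g(0) = mex{} = 0
g(1) = mex{} = 0
g(2) = mex{} = 0
g(3) = mex{} = 0
g(4) = mex{} = 0
g(5) = mex{0} = 1
g(6) = mex{0} = 1
g(7) = mex{0} = 1
g(8) = mex{0} = 1
g(9) = mex{0} = 1
g(10) = mex{1} = 0
g(11) = mex{0,1} = 2
g(12) = mex{0,1} = 2
g(13) = mex{0,1} = 2
So g(13) = 2.

2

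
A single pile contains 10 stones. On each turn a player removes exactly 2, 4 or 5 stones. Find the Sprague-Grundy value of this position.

Grundy values for subtraction set {2, 4, 5}:
k:     0  1  2  3  4  5  6  7  8  9 10
g(k):  0  0  1  1  2  2  3  0  0  1  1
So g(10) = 1.

1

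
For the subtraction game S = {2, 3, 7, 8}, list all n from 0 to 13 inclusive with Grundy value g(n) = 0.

0, 1, 5, 6, 10, 11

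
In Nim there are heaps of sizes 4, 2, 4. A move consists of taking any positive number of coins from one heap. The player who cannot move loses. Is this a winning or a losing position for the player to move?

Nim-sum: 4 XOR 2 XOR 4 = 2.
The nim-sum is 2 ≠ 0, so this is an N-position: the player to move can win.

Winning position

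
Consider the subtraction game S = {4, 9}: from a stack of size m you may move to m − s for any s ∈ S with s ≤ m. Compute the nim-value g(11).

Compute g(0), g(1), … for moves {4, 9}:
k:     0  1  2  3  4  5  6  7  8  9 10 11
g(k):  0  0  0  0  1  1  1  1  0  2  2  2
So g(11) = 2.

2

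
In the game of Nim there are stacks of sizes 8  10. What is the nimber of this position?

2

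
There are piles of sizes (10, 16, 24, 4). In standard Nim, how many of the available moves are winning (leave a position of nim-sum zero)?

1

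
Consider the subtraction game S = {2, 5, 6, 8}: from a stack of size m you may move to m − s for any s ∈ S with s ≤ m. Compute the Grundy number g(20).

Build the Grundy sequence with g(k) = mex{g(k−s) : s ∈ {2, 5, 6, 8}, s ≤ k}:
k:     0  1  2  3  4  5  6  7  8  9 10 11 12 13 14 15 16 17 18 19 20
g(k):  0  0  1  1  0  2  1  3  2  2  3  0  2  1  0  0  1  1  0  2  1
So g(20) = 1.

1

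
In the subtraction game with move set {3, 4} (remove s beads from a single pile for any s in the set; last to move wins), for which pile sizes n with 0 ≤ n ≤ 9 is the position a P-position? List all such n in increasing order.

0, 1, 2, 7, 8, 9

Grundy values for subtraction set {3, 4}:
g(0) = mex{} = 0
g(1) = mex{} = 0
g(2) = mex{} = 0
g(3) = mex{0} = 1
g(4) = mex{0} = 1
g(5) = mex{0} = 1
g(6) = mex{0,1} = 2
g(7) = mex{1} = 0
g(8) = mex{1} = 0
g(9) = mex{1,2} = 0
The P-positions (g = 0) in 0..9 are 0, 1, 2, 7, 8, 9.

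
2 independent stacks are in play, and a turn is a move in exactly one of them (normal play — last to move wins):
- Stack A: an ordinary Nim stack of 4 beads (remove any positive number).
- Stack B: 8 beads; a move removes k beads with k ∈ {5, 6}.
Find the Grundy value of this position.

Stack A is a plain Nim stack of size 4, so its Grundy value is 4.
Grundy values for stack B (subtraction set {5, 6}):
g(0) = mex{} = 0
g(1) = mex{} = 0
g(2) = mex{} = 0
g(3) = mex{} = 0
g(4) = mex{} = 0
g(5) = mex{0} = 1
g(6) = mex{0} = 1
g(7) = mex{0} = 1
g(8) = mex{0} = 1
So g(8) = 1.
By the Sprague-Grundy theorem, the Grundy value of a sum of independent games is the XOR of the component values.
Combined value = 4 ⊕ 1 = 5.

5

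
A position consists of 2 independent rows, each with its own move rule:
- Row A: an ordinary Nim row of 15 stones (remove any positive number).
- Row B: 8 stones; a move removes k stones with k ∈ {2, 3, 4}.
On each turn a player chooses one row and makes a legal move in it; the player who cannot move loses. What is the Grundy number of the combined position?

Row A is a plain Nim row of size 15, so its Grundy value is 15.
For row B, compute g(0), g(1), … with moves {2, 3, 4}:
k:     0  1  2  3  4  5  6  7  8
g(k):  0  0  1  1  2  2  0  0  1
So g(8) = 1.
By the Sprague-Grundy theorem, the Grundy value of a sum of independent games is the XOR of the component values.
Combined value = 15 ⊕ 1 = 14.

14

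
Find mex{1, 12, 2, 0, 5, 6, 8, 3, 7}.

The values 0, 1, 2, 3 are all present; 4 is the first non-negative integer missing from the set.

4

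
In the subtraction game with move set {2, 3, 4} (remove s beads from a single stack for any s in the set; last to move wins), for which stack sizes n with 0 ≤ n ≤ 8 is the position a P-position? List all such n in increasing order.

Build the Grundy sequence with g(k) = mex{g(k−s) : s ∈ {2, 3, 4}, s ≤ k}:
k:     0  1  2  3  4  5  6  7  8
g(k):  0  0  1  1  2  2  0  0  1
The P-positions (g = 0) in 0..8 are 0, 1, 6, 7.

0, 1, 6, 7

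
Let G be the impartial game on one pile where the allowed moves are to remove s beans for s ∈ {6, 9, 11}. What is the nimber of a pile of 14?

Build the Grundy sequence with g(k) = mex{g(k−s) : s ∈ {6, 9, 11}, s ≤ k}:
g(0) = mex{} = 0
g(1) = mex{} = 0
g(2) = mex{} = 0
g(3) = mex{} = 0
g(4) = mex{} = 0
g(5) = mex{} = 0
g(6) = mex{0} = 1
g(7) = mex{0} = 1
g(8) = mex{0} = 1
g(9) = mex{0} = 1
g(10) = mex{0} = 1
g(11) = mex{0} = 1
g(12) = mex{0,1} = 2
g(13) = mex{0,1} = 2
g(14) = mex{0,1} = 2
So g(14) = 2.

2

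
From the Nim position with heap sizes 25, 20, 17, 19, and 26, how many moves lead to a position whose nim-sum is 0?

Nim-sum: 25 ^ 20 ^ 17 ^ 19 ^ 26 = 21.
The overall nim-sum is X = 21. A heap of size p has a winning move iff p XOR X < p (reduce it to p XOR X).
  25: 25 XOR 21 = 12 < 25 — winning move (to 12).
  20: 20 XOR 21 = 1 < 20 — winning move (to 1).
  17: 17 XOR 21 = 4 < 17 — winning move (to 4).
  19: 19 XOR 21 = 6 < 19 — winning move (to 6).
  26: 26 XOR 21 = 15 < 26 — winning move (to 15).
That gives 5 winning moves.

5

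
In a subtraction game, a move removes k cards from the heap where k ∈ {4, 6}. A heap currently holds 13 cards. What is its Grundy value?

0

Grundy values for subtraction set {4, 6}:
k:     0  1  2  3  4  5  6  7  8  9 10 11 12 13
g(k):  0  0  0  0  1  1  1  1  2  2  0  0  0  0
So g(13) = 0.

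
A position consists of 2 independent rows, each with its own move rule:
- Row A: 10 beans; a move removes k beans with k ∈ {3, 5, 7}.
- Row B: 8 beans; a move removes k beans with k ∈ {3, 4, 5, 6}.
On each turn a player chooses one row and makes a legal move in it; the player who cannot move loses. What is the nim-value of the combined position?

2

Grundy values for row A (subtraction set {3, 5, 7}):
k:     0  1  2  3  4  5  6  7  8  9 10
g(k):  0  0  0  1  1  1  2  2  2  3  0
So g(10) = 0.
Grundy values for row B (subtraction set {3, 4, 5, 6}):
k:     0  1  2  3  4  5  6  7  8
g(k):  0  0  0  1  1  1  2  2  2
So g(8) = 2.
The value of a disjunctive sum is the nim-sum of the parts.
Combined value = 0 XOR 2 = 2.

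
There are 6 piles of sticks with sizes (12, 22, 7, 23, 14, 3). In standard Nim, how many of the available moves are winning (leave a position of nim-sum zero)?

5

Write each in binary and XOR column by column:
  01100  (12)
  10110  (22)
  00111  (7)
  10111  (23)
  01110  (14)
  00011  (3)
  -----
  00111  (7)
The overall nim-sum is X = 7. A pile of size p has a winning move iff p XOR X < p (reduce it to p XOR X).
  12: 12 XOR 7 = 11 < 12 — winning move (to 11).
  22: 22 XOR 7 = 17 < 22 — winning move (to 17).
  7: 7 XOR 7 = 0 < 7 — winning move (to 0).
  23: 23 XOR 7 = 16 < 23 — winning move (to 16).
  14: 14 XOR 7 = 9 < 14 — winning move (to 9).
  3: 3 XOR 7 = 4 ≥ 3 — no move.
That gives 5 winning moves.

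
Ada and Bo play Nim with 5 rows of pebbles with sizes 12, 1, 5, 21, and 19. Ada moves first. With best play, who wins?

Nim-sum: 12 ^ 1 ^ 5 ^ 21 ^ 19 = 14.
The nim-sum is 14 ≠ 0, so this is an N-position: the player to move can win; Ada has a winning move.

Ada wins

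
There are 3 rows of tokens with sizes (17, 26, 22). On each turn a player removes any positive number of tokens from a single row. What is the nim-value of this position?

29

Compute the nim-sum pairwise:
17 ⊕ 26 = 11
11 ⊕ 22 = 29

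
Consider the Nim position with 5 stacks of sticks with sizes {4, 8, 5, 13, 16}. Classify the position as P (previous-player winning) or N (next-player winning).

Nim-sum: 4 ^ 8 ^ 5 ^ 13 ^ 16 = 20.
The nim-sum is 20 ≠ 0, so this is an N-position: the player to move can win.

N-position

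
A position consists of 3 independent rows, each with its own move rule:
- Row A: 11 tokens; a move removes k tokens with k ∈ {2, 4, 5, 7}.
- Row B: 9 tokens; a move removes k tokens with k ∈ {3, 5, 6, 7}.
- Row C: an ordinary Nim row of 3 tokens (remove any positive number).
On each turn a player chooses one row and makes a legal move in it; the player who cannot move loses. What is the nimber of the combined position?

1

For row A, compute g(0), g(1), … with moves {2, 4, 5, 7}:
k:     0  1  2  3  4  5  6  7  8  9 10 11
g(k):  0  0  1  1  2  2  3  3  4  0  0  1
So g(11) = 1.
For row B, compute g(0), g(1), … with moves {3, 5, 6, 7}:
g(0) = mex{} = 0
g(1) = mex{} = 0
g(2) = mex{} = 0
g(3) = mex{0} = 1
g(4) = mex{0} = 1
g(5) = mex{0} = 1
g(6) = mex{0,1} = 2
g(7) = mex{0,1} = 2
g(8) = mex{0,1} = 2
g(9) = mex{0,1,2} = 3
So g(9) = 3.
Row C is a plain Nim row of size 3, so its Grundy value is 3.
By the Sprague-Grundy theorem, the Grundy value of a sum of independent games is the XOR of the component values.
Combined value = 1 ⊕ 3 ⊕ 3 = 1.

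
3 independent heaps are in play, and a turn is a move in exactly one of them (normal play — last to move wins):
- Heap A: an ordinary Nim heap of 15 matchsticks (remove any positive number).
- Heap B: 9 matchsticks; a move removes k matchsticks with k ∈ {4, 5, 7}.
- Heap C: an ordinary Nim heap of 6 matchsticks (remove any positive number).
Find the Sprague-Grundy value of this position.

Heap A is a plain Nim heap of size 15, so its Grundy value is 15.
Build the Grundy sequence for heap B with g(k) = mex{g(k−s) : s ∈ {4, 5, 7}, s ≤ k}:
k:     0  1  2  3  4  5  6  7  8  9
g(k):  0  0  0  0  1  1  1  1  2  2
So g(9) = 2.
Heap C is a plain Nim heap of size 6, so its Grundy value is 6.
The value of a disjunctive sum is the nim-sum of the parts.
Combined value = 15 ⊕ 2 ⊕ 6 = 11.

11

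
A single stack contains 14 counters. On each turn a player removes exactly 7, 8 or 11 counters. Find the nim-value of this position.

Build the Grundy sequence with g(k) = mex{g(k−s) : s ∈ {7, 8, 11}, s ≤ k}:
g(0) = mex{} = 0
g(1) = mex{} = 0
g(2) = mex{} = 0
g(3) = mex{} = 0
g(4) = mex{} = 0
g(5) = mex{} = 0
g(6) = mex{} = 0
g(7) = mex{0} = 1
g(8) = mex{0} = 1
g(9) = mex{0} = 1
g(10) = mex{0} = 1
g(11) = mex{0} = 1
g(12) = mex{0} = 1
g(13) = mex{0} = 1
g(14) = mex{0,1} = 2
So g(14) = 2.

2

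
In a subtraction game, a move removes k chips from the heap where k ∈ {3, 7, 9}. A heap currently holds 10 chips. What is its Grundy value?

Compute g(0), g(1), … for moves {3, 7, 9}:
k:     0  1  2  3  4  5  6  7  8  9 10
g(k):  0  0  0  1  1  1  0  2  2  1  3
So g(10) = 3.

3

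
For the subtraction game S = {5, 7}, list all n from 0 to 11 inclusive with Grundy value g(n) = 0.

Build the Grundy sequence with g(k) = mex{g(k−s) : s ∈ {5, 7}, s ≤ k}:
k:     0  1  2  3  4  5  6  7  8  9 10 11
g(k):  0  0  0  0  0  1  1  1  1  1  2  2
The P-positions (g = 0) in 0..11 are 0, 1, 2, 3, 4.

0, 1, 2, 3, 4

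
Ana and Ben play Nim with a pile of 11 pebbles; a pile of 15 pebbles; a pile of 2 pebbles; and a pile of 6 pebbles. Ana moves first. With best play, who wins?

Ben wins

Compute the nim-sum pairwise:
11 ^ 15 = 4
4 ^ 2 = 6
6 ^ 6 = 0
The nim-sum is 0, so this is a P-position: the player to move is in a losing position under optimal play; Ana is about to move from it and so loses — Ben wins.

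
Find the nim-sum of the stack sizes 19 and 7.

Compute the nim-sum pairwise:
19 ⊕ 7 = 20

20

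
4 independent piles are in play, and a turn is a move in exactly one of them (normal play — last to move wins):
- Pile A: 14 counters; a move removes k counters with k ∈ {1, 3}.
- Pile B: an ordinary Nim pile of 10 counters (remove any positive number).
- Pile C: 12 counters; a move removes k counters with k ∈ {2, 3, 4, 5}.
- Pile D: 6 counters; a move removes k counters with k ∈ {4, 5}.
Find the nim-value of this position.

9

Grundy values for pile A (subtraction set {1, 3}):
g(0) = mex{} = 0
g(1) = mex{0} = 1
g(2) = mex{1} = 0
g(3) = mex{0} = 1
g(4) = mex{1} = 0
g(5) = mex{0} = 1
g(6) = mex{1} = 0
g(7) = mex{0} = 1
g(8) = mex{1} = 0
g(9) = mex{0} = 1
g(10) = mex{1} = 0
g(11) = mex{0} = 1
g(12) = mex{1} = 0
g(13) = mex{0} = 1
g(14) = mex{1} = 0
So g(14) = 0.
Pile B is a plain Nim pile of size 10, so its Grundy value is 10.
Grundy values for pile C (subtraction set {2, 3, 4, 5}):
g(0) = mex{} = 0
g(1) = mex{} = 0
g(2) = mex{0} = 1
g(3) = mex{0} = 1
g(4) = mex{0,1} = 2
g(5) = mex{0,1} = 2
g(6) = mex{0,1,2} = 3
g(7) = mex{1,2} = 0
g(8) = mex{1,2,3} = 0
g(9) = mex{0,2,3} = 1
g(10) = mex{0,2,3} = 1
g(11) = mex{0,1,3} = 2
g(12) = mex{0,1} = 2
So g(12) = 2.
Build the Grundy sequence for pile D with g(k) = mex{g(k−s) : s ∈ {4, 5}, s ≤ k}:
g(0) = mex{} = 0
g(1) = mex{} = 0
g(2) = mex{} = 0
g(3) = mex{} = 0
g(4) = mex{0} = 1
g(5) = mex{0} = 1
g(6) = mex{0} = 1
So g(6) = 1.
By the Sprague-Grundy theorem, the Grundy value of a sum of independent games is the XOR of the component values.
Combined value = 0 ⊕ 10 ⊕ 2 ⊕ 1 = 9.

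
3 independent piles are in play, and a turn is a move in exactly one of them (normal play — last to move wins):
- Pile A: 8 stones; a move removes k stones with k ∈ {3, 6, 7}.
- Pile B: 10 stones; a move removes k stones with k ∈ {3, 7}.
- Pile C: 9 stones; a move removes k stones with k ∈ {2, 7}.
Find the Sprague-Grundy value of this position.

2

Grundy values for pile A (subtraction set {3, 6, 7}):
g(0) = mex{} = 0
g(1) = mex{} = 0
g(2) = mex{} = 0
g(3) = mex{0} = 1
g(4) = mex{0} = 1
g(5) = mex{0} = 1
g(6) = mex{0,1} = 2
g(7) = mex{0,1} = 2
g(8) = mex{0,1} = 2
So g(8) = 2.
Build the Grundy sequence for pile B with g(k) = mex{g(k−s) : s ∈ {3, 7}, s ≤ k}:
g(0) = mex{} = 0
g(1) = mex{} = 0
g(2) = mex{} = 0
g(3) = mex{0} = 1
g(4) = mex{0} = 1
g(5) = mex{0} = 1
g(6) = mex{1} = 0
g(7) = mex{0,1} = 2
g(8) = mex{0,1} = 2
g(9) = mex{0} = 1
g(10) = mex{1,2} = 0
So g(10) = 0.
Build the Grundy sequence for pile C with g(k) = mex{g(k−s) : s ∈ {2, 7}, s ≤ k}:
g(0) = mex{} = 0
g(1) = mex{} = 0
g(2) = mex{0} = 1
g(3) = mex{0} = 1
g(4) = mex{1} = 0
g(5) = mex{1} = 0
g(6) = mex{0} = 1
g(7) = mex{0} = 1
g(8) = mex{0,1} = 2
g(9) = mex{1} = 0
So g(9) = 0.
The value of a disjunctive sum is the nim-sum of the parts.
Combined value = 2 XOR 0 XOR 0 = 2.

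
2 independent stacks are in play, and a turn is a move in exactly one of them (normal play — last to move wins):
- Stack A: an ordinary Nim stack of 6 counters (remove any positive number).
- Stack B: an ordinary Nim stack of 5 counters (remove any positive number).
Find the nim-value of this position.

Stack A is a plain Nim stack of size 6, so its Grundy value is 6.
Stack B is a plain Nim stack of size 5, so its Grundy value is 5.
The value of a disjunctive sum is the nim-sum of the parts.
Combined value = 6 ⊕ 5 = 3.

3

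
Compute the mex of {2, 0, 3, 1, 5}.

The values 0, 1, 2, 3 are all present; 4 is the first non-negative integer missing from the set.

4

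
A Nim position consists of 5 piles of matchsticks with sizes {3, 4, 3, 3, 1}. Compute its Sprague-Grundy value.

6

Compute the nim-sum pairwise:
3 ^ 4 = 7
7 ^ 3 = 4
4 ^ 3 = 7
7 ^ 1 = 6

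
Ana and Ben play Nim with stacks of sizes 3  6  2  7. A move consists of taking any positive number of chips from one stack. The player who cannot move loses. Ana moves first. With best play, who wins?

Compute the nim-sum pairwise:
3 ^ 6 = 5
5 ^ 2 = 7
7 ^ 7 = 0
The nim-sum is 0, so this is a P-position: the player to move is in a losing position under optimal play; Ana is about to move from it and so loses — Ben wins.

Ben wins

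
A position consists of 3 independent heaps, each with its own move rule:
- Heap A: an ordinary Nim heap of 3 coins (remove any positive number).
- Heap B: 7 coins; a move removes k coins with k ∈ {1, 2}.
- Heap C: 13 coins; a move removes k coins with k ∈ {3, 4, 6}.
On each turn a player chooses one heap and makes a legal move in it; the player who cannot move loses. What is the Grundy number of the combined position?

3

Heap A is a plain Nim heap of size 3, so its Grundy value is 3.
Grundy values for heap B (subtraction set {1, 2}):
g(0) = mex{} = 0
g(1) = mex{0} = 1
g(2) = mex{0,1} = 2
g(3) = mex{1,2} = 0
g(4) = mex{0,2} = 1
g(5) = mex{0,1} = 2
g(6) = mex{1,2} = 0
g(7) = mex{0,2} = 1
So g(7) = 1.
Grundy values for heap C (subtraction set {3, 4, 6}):
k:     0  1  2  3  4  5  6  7  8  9 10 11 12 13
g(k):  0  0  0  1  1  1  2  2  2  0  0  0  1  1
So g(13) = 1.
The value of a disjunctive sum is the nim-sum of the parts.
Combined value = 3 XOR 1 XOR 1 = 3.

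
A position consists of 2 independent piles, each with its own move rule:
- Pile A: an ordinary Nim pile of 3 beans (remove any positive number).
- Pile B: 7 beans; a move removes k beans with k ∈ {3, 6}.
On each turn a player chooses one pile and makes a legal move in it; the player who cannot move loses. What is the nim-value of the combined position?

Pile A is a plain Nim pile of size 3, so its Grundy value is 3.
Build the Grundy sequence for pile B with g(k) = mex{g(k−s) : s ∈ {3, 6}, s ≤ k}:
k:     0  1  2  3  4  5  6  7
g(k):  0  0  0  1  1  1  2  2
So g(7) = 2.
The value of a disjunctive sum is the nim-sum of the parts.
Combined value = 3 ⊕ 2 = 1.

1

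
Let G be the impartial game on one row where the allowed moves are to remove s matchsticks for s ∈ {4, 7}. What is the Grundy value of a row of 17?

1

Grundy values for subtraction set {4, 7}:
k:     0  1  2  3  4  5  6  7  8  9 10 11 12 13 14 15 16 17
g(k):  0  0  0  0  1  1  1  1  2  2  2  0  0  0  0  1  1  1
So g(17) = 1.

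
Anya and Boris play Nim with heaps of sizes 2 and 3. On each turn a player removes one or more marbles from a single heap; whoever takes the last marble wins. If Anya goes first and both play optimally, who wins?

Anya wins

Compute the nim-sum pairwise:
2 ^ 3 = 1
The nim-sum is 1 ≠ 0, so this is an N-position: the player to move can win; Anya has a winning move.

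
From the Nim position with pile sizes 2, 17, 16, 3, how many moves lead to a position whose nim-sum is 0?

0

Bitwise XOR of the heap sizes:
  00010  (2)
  10001  (17)
  10000  (16)
  00011  (3)
  -----
  00000  (0)
The nim-sum is already 0, so every move leaves a nonzero nim-sum — there are no winning moves.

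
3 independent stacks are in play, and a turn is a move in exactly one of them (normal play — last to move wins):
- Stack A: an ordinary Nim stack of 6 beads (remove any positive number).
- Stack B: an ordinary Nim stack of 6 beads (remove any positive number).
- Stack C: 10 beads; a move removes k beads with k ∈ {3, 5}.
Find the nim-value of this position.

0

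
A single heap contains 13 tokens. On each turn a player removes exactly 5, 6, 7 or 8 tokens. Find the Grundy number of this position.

0

Compute g(0), g(1), … for moves {5, 6, 7, 8}:
k:     0  1  2  3  4  5  6  7  8  9 10 11 12 13
g(k):  0  0  0  0  0  1  1  1  1  1  2  2  2  0
So g(13) = 0.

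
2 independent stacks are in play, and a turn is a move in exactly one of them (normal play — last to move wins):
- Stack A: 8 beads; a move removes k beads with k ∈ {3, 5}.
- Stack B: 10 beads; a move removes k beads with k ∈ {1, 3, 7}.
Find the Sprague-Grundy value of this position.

Grundy values for stack A (subtraction set {3, 5}):
g(0) = mex{} = 0
g(1) = mex{} = 0
g(2) = mex{} = 0
g(3) = mex{0} = 1
g(4) = mex{0} = 1
g(5) = mex{0} = 1
g(6) = mex{0,1} = 2
g(7) = mex{0,1} = 2
g(8) = mex{1} = 0
So g(8) = 0.
Build the Grundy sequence for stack B with g(k) = mex{g(k−s) : s ∈ {1, 3, 7}, s ≤ k}:
k:     0  1  2  3  4  5  6  7  8  9 10
g(k):  0  1  0  1  0  1  0  1  0  1  0
So g(10) = 0.
The value of a disjunctive sum is the nim-sum of the parts.
Combined value = 0 ⊕ 0 = 0.

0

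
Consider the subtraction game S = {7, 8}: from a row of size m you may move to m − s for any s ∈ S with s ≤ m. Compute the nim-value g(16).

0

Build the Grundy sequence with g(k) = mex{g(k−s) : s ∈ {7, 8}, s ≤ k}:
k:     0  1  2  3  4  5  6  7  8  9 10 11 12 13 14 15 16
g(k):  0  0  0  0  0  0  0  1  1  1  1  1  1  1  2  0  0
So g(16) = 0.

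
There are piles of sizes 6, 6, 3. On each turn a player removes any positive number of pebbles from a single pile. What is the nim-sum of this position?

3

Nim-sum: 6 XOR 6 XOR 3 = 3.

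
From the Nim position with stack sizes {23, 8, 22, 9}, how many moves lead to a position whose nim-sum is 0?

0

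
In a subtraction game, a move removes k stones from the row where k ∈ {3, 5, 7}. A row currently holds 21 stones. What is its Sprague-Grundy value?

Build the Grundy sequence with g(k) = mex{g(k−s) : s ∈ {3, 5, 7}, s ≤ k}:
k:     0  1  2  3  4  5  6  7  8  9 10 11 12 13 14 15 16 17 18 19 20 21
g(k):  0  0  0  1  1  1  2  2  2  3  0  0  0  1  1  1  2  2  2  3  0  0
So g(21) = 0.

0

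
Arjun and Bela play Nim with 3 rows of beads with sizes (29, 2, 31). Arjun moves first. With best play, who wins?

Compute the nim-sum pairwise:
29 XOR 2 = 31
31 XOR 31 = 0
The nim-sum is 0, so this is a P-position: the player to move is in a losing position under optimal play; Arjun is about to move from it and so loses — Bela wins.

Bela wins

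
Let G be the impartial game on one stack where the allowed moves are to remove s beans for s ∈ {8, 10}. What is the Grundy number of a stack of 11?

Build the Grundy sequence with g(k) = mex{g(k−s) : s ∈ {8, 10}, s ≤ k}:
g(0) = mex{} = 0
g(1) = mex{} = 0
g(2) = mex{} = 0
g(3) = mex{} = 0
g(4) = mex{} = 0
g(5) = mex{} = 0
g(6) = mex{} = 0
g(7) = mex{} = 0
g(8) = mex{0} = 1
g(9) = mex{0} = 1
g(10) = mex{0} = 1
g(11) = mex{0} = 1
So g(11) = 1.

1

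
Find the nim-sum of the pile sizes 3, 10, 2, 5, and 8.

Nim-sum: 3 ⊕ 10 ⊕ 2 ⊕ 5 ⊕ 8 = 6.

6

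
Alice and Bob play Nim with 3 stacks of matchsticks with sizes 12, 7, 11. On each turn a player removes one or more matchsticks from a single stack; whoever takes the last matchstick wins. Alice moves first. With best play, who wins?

Nim-sum: 12 XOR 7 XOR 11 = 0.
The nim-sum is 0, so this is a P-position: the player to move is in a losing position under optimal play; Alice is about to move from it and so loses — Bob wins.

Bob wins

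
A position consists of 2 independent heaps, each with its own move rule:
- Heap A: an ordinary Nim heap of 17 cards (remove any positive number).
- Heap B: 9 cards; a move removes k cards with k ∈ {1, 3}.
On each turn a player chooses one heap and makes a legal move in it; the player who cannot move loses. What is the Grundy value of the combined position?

16

Heap A is a plain Nim heap of size 17, so its Grundy value is 17.
Build the Grundy sequence for heap B with g(k) = mex{g(k−s) : s ∈ {1, 3}, s ≤ k}:
k:     0  1  2  3  4  5  6  7  8  9
g(k):  0  1  0  1  0  1  0  1  0  1
So g(9) = 1.
By the Sprague-Grundy theorem, the Grundy value of a sum of independent games is the XOR of the component values.
Combined value = 17 ⊕ 1 = 16.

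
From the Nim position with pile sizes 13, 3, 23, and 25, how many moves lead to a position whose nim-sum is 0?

0

Compute the nim-sum pairwise:
13 ⊕ 3 = 14
14 ⊕ 23 = 25
25 ⊕ 25 = 0
The nim-sum is already 0, so every move leaves a nonzero nim-sum — there are no winning moves.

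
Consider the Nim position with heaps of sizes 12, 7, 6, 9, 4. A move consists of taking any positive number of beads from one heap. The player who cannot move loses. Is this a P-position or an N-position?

P-position

Nim-sum: 12 ⊕ 7 ⊕ 6 ⊕ 9 ⊕ 4 = 0.
The nim-sum is 0, so this is a P-position: the player to move is in a losing position under optimal play.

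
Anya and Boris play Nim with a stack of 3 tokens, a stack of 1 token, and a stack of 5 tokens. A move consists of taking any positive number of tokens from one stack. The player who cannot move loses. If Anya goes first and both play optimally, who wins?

Nim-sum: 3 ^ 1 ^ 5 = 7.
The nim-sum is 7 ≠ 0, so this is an N-position: the player to move can win; Anya has a winning move.

Anya wins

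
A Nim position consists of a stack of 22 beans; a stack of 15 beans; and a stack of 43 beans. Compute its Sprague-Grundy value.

50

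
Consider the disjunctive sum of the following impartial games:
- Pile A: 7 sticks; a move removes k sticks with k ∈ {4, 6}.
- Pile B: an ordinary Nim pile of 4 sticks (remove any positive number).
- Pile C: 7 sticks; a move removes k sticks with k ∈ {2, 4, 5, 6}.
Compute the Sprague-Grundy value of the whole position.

Build the Grundy sequence for pile A with g(k) = mex{g(k−s) : s ∈ {4, 6}, s ≤ k}:
k:     0  1  2  3  4  5  6  7
g(k):  0  0  0  0  1  1  1  1
So g(7) = 1.
Pile B is a plain Nim pile of size 4, so its Grundy value is 4.
Grundy values for pile C (subtraction set {2, 4, 5, 6}):
g(0) = mex{} = 0
g(1) = mex{} = 0
g(2) = mex{0} = 1
g(3) = mex{0} = 1
g(4) = mex{0,1} = 2
g(5) = mex{0,1} = 2
g(6) = mex{0,1,2} = 3
g(7) = mex{0,1,2} = 3
So g(7) = 3.
By the Sprague-Grundy theorem, the Grundy value of a sum of independent games is the XOR of the component values.
Combined value = 1 XOR 4 XOR 3 = 6.

6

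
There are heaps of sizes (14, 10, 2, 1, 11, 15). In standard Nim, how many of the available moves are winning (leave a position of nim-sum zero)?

5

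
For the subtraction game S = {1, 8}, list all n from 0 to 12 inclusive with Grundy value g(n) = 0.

Grundy values for subtraction set {1, 8}:
k:     0  1  2  3  4  5  6  7  8  9 10 11 12
g(k):  0  1  0  1  0  1  0  1  2  0  1  0  1
The P-positions (g = 0) in 0..12 are 0, 2, 4, 6, 9, 11.

0, 2, 4, 6, 9, 11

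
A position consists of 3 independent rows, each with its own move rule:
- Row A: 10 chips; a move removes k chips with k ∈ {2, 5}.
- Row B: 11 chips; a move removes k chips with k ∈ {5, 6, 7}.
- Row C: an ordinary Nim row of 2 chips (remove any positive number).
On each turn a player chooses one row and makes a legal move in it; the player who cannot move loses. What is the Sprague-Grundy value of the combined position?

1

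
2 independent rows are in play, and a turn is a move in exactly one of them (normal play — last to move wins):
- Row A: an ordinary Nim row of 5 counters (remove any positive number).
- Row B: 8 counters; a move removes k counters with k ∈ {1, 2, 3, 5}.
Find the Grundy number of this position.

Row A is a plain Nim row of size 5, so its Grundy value is 5.
Build the Grundy sequence for row B with g(k) = mex{g(k−s) : s ∈ {1, 2, 3, 5}, s ≤ k}:
k:     0  1  2  3  4  5  6  7  8
g(k):  0  1  2  3  0  1  2  3  0
So g(8) = 0.
The value of a disjunctive sum is the nim-sum of the parts.
Combined value = 5 ⊕ 0 = 5.

5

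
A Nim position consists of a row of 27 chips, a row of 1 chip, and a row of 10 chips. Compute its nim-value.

16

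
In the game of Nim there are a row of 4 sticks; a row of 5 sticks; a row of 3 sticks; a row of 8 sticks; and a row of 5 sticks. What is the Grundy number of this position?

Compute the nim-sum pairwise:
4 XOR 5 = 1
1 XOR 3 = 2
2 XOR 8 = 10
10 XOR 5 = 15

15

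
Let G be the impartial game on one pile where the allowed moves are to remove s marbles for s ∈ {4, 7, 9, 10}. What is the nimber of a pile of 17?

0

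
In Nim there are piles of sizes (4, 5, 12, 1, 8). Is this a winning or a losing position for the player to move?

Winning position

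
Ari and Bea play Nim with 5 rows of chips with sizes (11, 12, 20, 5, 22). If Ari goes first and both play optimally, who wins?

Bea wins

In binary:
  01011  (11)
  01100  (12)
  10100  (20)
  00101  (5)
  10110  (22)
  -----
  00000  (0)
The nim-sum is 0, so this is a P-position: the player to move is in a losing position under optimal play; Ari is about to move from it and so loses — Bea wins.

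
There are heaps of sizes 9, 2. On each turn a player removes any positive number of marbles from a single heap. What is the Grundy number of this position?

11

Compute the nim-sum pairwise:
9 ⊕ 2 = 11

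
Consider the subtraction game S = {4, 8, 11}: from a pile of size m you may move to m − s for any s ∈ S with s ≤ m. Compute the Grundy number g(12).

3

Build the Grundy sequence with g(k) = mex{g(k−s) : s ∈ {4, 8, 11}, s ≤ k}:
k:     0  1  2  3  4  5  6  7  8  9 10 11 12
g(k):  0  0  0  0  1  1  1  1  2  2  2  2  3
So g(12) = 3.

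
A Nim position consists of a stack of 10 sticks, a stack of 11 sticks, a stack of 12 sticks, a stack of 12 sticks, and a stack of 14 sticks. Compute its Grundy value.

Compute the nim-sum pairwise:
10 ^ 11 = 1
1 ^ 12 = 13
13 ^ 12 = 1
1 ^ 14 = 15

15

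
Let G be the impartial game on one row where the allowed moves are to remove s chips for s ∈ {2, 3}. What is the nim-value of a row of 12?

Grundy values for subtraction set {2, 3}:
g(0) = mex{} = 0
g(1) = mex{} = 0
g(2) = mex{0} = 1
g(3) = mex{0} = 1
g(4) = mex{0,1} = 2
g(5) = mex{1} = 0
g(6) = mex{1,2} = 0
g(7) = mex{0,2} = 1
g(8) = mex{0} = 1
g(9) = mex{0,1} = 2
g(10) = mex{1} = 0
g(11) = mex{1,2} = 0
g(12) = mex{0,2} = 1
So g(12) = 1.

1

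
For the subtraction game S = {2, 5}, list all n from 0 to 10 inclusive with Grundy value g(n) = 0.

0, 1, 4, 7, 8

Compute g(0), g(1), … for moves {2, 5}:
g(0) = mex{} = 0
g(1) = mex{} = 0
g(2) = mex{0} = 1
g(3) = mex{0} = 1
g(4) = mex{1} = 0
g(5) = mex{0,1} = 2
g(6) = mex{0} = 1
g(7) = mex{1,2} = 0
g(8) = mex{1} = 0
g(9) = mex{0} = 1
g(10) = mex{0,2} = 1
The P-positions (g = 0) in 0..10 are 0, 1, 4, 7, 8.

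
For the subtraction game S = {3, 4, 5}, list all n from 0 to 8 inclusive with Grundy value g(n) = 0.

Compute g(0), g(1), … for moves {3, 4, 5}:
g(0) = mex{} = 0
g(1) = mex{} = 0
g(2) = mex{} = 0
g(3) = mex{0} = 1
g(4) = mex{0} = 1
g(5) = mex{0} = 1
g(6) = mex{0,1} = 2
g(7) = mex{0,1} = 2
g(8) = mex{1} = 0
The P-positions (g = 0) in 0..8 are 0, 1, 2, 8.

0, 1, 2, 8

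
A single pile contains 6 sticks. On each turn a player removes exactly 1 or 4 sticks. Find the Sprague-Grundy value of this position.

Build the Grundy sequence with g(k) = mex{g(k−s) : s ∈ {1, 4}, s ≤ k}:
k:     0  1  2  3  4  5  6
g(k):  0  1  0  1  2  0  1
So g(6) = 1.

1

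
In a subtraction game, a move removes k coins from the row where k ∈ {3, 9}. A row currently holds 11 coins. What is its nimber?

1

Grundy values for subtraction set {3, 9}:
k:     0  1  2  3  4  5  6  7  8  9 10 11
g(k):  0  0  0  1  1  1  0  0  0  1  1  1
So g(11) = 1.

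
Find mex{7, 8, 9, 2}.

0

0 is not in the set, so the mex is 0.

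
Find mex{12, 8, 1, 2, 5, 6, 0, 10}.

3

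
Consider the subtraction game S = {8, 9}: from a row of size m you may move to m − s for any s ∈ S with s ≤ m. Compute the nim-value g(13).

1

Build the Grundy sequence with g(k) = mex{g(k−s) : s ∈ {8, 9}, s ≤ k}:
g(0) = mex{} = 0
g(1) = mex{} = 0
g(2) = mex{} = 0
g(3) = mex{} = 0
g(4) = mex{} = 0
g(5) = mex{} = 0
g(6) = mex{} = 0
g(7) = mex{} = 0
g(8) = mex{0} = 1
g(9) = mex{0} = 1
g(10) = mex{0} = 1
g(11) = mex{0} = 1
g(12) = mex{0} = 1
g(13) = mex{0} = 1
So g(13) = 1.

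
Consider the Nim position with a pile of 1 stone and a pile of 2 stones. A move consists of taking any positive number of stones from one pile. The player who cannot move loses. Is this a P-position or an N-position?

Write each in binary and XOR column by column:
  01  (1)
  10  (2)
  --
  11  (3)
The nim-sum is 3 ≠ 0, so this is an N-position: the player to move can win.

N-position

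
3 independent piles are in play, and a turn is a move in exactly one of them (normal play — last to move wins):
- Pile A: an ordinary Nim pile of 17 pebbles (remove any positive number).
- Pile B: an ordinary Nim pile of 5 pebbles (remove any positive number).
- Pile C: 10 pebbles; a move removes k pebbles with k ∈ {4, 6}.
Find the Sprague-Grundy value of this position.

20

Pile A is a plain Nim pile of size 17, so its Grundy value is 17.
Pile B is a plain Nim pile of size 5, so its Grundy value is 5.
Grundy values for pile C (subtraction set {4, 6}):
k:     0  1  2  3  4  5  6  7  8  9 10
g(k):  0  0  0  0  1  1  1  1  2  2  0
So g(10) = 0.
By the Sprague-Grundy theorem, the Grundy value of a sum of independent games is the XOR of the component values.
Combined value = 17 XOR 5 XOR 0 = 20.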